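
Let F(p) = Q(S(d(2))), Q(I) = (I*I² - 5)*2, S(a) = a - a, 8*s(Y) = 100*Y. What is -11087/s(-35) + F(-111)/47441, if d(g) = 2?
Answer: 1051947984/41510875 ≈ 25.341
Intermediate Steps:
s(Y) = 25*Y/2 (s(Y) = (100*Y)/8 = 25*Y/2)
S(a) = 0
Q(I) = -10 + 2*I³ (Q(I) = (I³ - 5)*2 = (-5 + I³)*2 = -10 + 2*I³)
F(p) = -10 (F(p) = -10 + 2*0³ = -10 + 2*0 = -10 + 0 = -10)
-11087/s(-35) + F(-111)/47441 = -11087/((25/2)*(-35)) - 10/47441 = -11087/(-875/2) - 10*1/47441 = -11087*(-2/875) - 10/47441 = 22174/875 - 10/47441 = 1051947984/41510875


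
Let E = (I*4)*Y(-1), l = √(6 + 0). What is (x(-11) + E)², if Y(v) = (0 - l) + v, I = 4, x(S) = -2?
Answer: 1860 + 576*√6 ≈ 3270.9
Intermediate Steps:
l = √6 ≈ 2.4495
Y(v) = v - √6 (Y(v) = (0 - √6) + v = -√6 + v = v - √6)
E = -16 - 16*√6 (E = (4*4)*(-1 - √6) = 16*(-1 - √6) = -16 - 16*√6 ≈ -55.192)
(x(-11) + E)² = (-2 + (-16 - 16*√6))² = (-18 - 16*√6)²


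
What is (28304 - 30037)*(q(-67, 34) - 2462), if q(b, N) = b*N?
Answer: 8214420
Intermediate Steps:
q(b, N) = N*b
(28304 - 30037)*(q(-67, 34) - 2462) = (28304 - 30037)*(34*(-67) - 2462) = -1733*(-2278 - 2462) = -1733*(-4740) = 8214420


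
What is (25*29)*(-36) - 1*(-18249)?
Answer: -7851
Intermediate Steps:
(25*29)*(-36) - 1*(-18249) = 725*(-36) + 18249 = -26100 + 18249 = -7851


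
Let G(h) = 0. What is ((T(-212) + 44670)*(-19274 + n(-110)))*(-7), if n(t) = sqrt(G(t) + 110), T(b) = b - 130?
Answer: 5980645104 - 310296*sqrt(110) ≈ 5.9774e+9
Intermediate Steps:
T(b) = -130 + b
n(t) = sqrt(110) (n(t) = sqrt(0 + 110) = sqrt(110))
((T(-212) + 44670)*(-19274 + n(-110)))*(-7) = (((-130 - 212) + 44670)*(-19274 + sqrt(110)))*(-7) = ((-342 + 44670)*(-19274 + sqrt(110)))*(-7) = (44328*(-19274 + sqrt(110)))*(-7) = (-854377872 + 44328*sqrt(110))*(-7) = 5980645104 - 310296*sqrt(110)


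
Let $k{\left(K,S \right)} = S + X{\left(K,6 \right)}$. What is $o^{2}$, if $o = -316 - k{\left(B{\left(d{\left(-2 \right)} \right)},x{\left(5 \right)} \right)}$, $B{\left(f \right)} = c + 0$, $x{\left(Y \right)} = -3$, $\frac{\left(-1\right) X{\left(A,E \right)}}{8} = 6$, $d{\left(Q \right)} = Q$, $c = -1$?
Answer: $70225$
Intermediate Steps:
$X{\left(A,E \right)} = -48$ ($X{\left(A,E \right)} = \left(-8\right) 6 = -48$)
$B{\left(f \right)} = -1$ ($B{\left(f \right)} = -1 + 0 = -1$)
$k{\left(K,S \right)} = -48 + S$ ($k{\left(K,S \right)} = S - 48 = -48 + S$)
$o = -265$ ($o = -316 - \left(-48 - 3\right) = -316 - -51 = -316 + 51 = -265$)
$o^{2} = \left(-265\right)^{2} = 70225$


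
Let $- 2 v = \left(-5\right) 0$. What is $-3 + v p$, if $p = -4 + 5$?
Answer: $-3$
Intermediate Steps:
$p = 1$
$v = 0$ ($v = - \frac{\left(-5\right) 0}{2} = \left(- \frac{1}{2}\right) 0 = 0$)
$-3 + v p = -3 + 0 \cdot 1 = -3 + 0 = -3$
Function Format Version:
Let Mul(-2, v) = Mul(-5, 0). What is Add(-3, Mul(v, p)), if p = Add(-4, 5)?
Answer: -3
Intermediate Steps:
p = 1
v = 0 (v = Mul(Rational(-1, 2), Mul(-5, 0)) = Mul(Rational(-1, 2), 0) = 0)
Add(-3, Mul(v, p)) = Add(-3, Mul(0, 1)) = Add(-3, 0) = -3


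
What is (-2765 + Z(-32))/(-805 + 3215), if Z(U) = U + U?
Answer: -2829/2410 ≈ -1.1739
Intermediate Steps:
Z(U) = 2*U
(-2765 + Z(-32))/(-805 + 3215) = (-2765 + 2*(-32))/(-805 + 3215) = (-2765 - 64)/2410 = -2829*1/2410 = -2829/2410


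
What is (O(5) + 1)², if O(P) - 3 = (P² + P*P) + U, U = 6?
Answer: 3600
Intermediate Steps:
O(P) = 9 + 2*P² (O(P) = 3 + ((P² + P*P) + 6) = 3 + ((P² + P²) + 6) = 3 + (2*P² + 6) = 3 + (6 + 2*P²) = 9 + 2*P²)
(O(5) + 1)² = ((9 + 2*5²) + 1)² = ((9 + 2*25) + 1)² = ((9 + 50) + 1)² = (59 + 1)² = 60² = 3600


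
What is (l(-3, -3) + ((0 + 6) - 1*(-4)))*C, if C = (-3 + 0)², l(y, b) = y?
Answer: 63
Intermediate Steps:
C = 9 (C = (-3)² = 9)
(l(-3, -3) + ((0 + 6) - 1*(-4)))*C = (-3 + ((0 + 6) - 1*(-4)))*9 = (-3 + (6 + 4))*9 = (-3 + 10)*9 = 7*9 = 63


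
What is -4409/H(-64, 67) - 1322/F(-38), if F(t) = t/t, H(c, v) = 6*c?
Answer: -503239/384 ≈ -1310.5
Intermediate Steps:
F(t) = 1
-4409/H(-64, 67) - 1322/F(-38) = -4409/(6*(-64)) - 1322/1 = -4409/(-384) - 1322*1 = -4409*(-1/384) - 1322 = 4409/384 - 1322 = -503239/384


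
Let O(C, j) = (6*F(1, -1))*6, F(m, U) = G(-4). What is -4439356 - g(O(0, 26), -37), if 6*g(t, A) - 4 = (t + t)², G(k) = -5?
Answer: -13382870/3 ≈ -4.4610e+6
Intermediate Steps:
F(m, U) = -5
O(C, j) = -180 (O(C, j) = (6*(-5))*6 = -30*6 = -180)
g(t, A) = ⅔ + 2*t²/3 (g(t, A) = ⅔ + (t + t)²/6 = ⅔ + (2*t)²/6 = ⅔ + (4*t²)/6 = ⅔ + 2*t²/3)
-4439356 - g(O(0, 26), -37) = -4439356 - (⅔ + (⅔)*(-180)²) = -4439356 - (⅔ + (⅔)*32400) = -4439356 - (⅔ + 21600) = -4439356 - 1*64802/3 = -4439356 - 64802/3 = -13382870/3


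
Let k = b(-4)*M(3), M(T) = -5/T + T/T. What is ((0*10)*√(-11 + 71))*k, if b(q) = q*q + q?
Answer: 0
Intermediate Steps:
b(q) = q + q² (b(q) = q² + q = q + q²)
M(T) = 1 - 5/T (M(T) = -5/T + 1 = 1 - 5/T)
k = -8 (k = (-4*(1 - 4))*((-5 + 3)/3) = (-4*(-3))*((⅓)*(-2)) = 12*(-⅔) = -8)
((0*10)*√(-11 + 71))*k = ((0*10)*√(-11 + 71))*(-8) = (0*√60)*(-8) = (0*(2*√15))*(-8) = 0*(-8) = 0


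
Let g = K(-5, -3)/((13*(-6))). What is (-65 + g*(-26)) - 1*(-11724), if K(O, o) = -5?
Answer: 34972/3 ≈ 11657.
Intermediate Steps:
g = 5/78 (g = -5/(13*(-6)) = -5/(-78) = -5*(-1/78) = 5/78 ≈ 0.064103)
(-65 + g*(-26)) - 1*(-11724) = (-65 + (5/78)*(-26)) - 1*(-11724) = (-65 - 5/3) + 11724 = -200/3 + 11724 = 34972/3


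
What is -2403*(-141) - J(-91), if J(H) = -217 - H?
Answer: 338949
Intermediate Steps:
-2403*(-141) - J(-91) = -2403*(-141) - (-217 - 1*(-91)) = 338823 - (-217 + 91) = 338823 - 1*(-126) = 338823 + 126 = 338949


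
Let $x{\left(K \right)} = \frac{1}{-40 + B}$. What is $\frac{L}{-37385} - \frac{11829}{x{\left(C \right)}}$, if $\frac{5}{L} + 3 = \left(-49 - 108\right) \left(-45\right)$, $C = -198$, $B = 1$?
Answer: $\frac{24359464265993}{52802574} \approx 4.6133 \cdot 10^{5}$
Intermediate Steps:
$x{\left(K \right)} = - \frac{1}{39}$ ($x{\left(K \right)} = \frac{1}{-40 + 1} = \frac{1}{-39} = - \frac{1}{39}$)
$L = \frac{5}{7062}$ ($L = \frac{5}{-3 + \left(-49 - 108\right) \left(-45\right)} = \frac{5}{-3 - -7065} = \frac{5}{-3 + 7065} = \frac{5}{7062} \approx 0.00070801$)
$\frac{L}{-37385} - \frac{11829}{x{\left(C \right)}} = \frac{5}{7062 \left(-37385\right)} - \frac{11829}{- \frac{1}{39}} = \frac{5}{7062} \left(- \frac{1}{37385}\right) - -461331 = - \frac{1}{52802574} + 461331 = \frac{24359464265993}{52802574}$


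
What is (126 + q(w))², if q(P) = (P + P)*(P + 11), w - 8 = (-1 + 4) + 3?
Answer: 682276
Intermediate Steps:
w = 14 (w = 8 + ((-1 + 4) + 3) = 8 + (3 + 3) = 8 + 6 = 14)
q(P) = 2*P*(11 + P) (q(P) = (2*P)*(11 + P) = 2*P*(11 + P))
(126 + q(w))² = (126 + 2*14*(11 + 14))² = (126 + 2*14*25)² = (126 + 700)² = 826² = 682276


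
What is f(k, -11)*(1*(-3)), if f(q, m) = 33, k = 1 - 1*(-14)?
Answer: -99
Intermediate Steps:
k = 15 (k = 1 + 14 = 15)
f(k, -11)*(1*(-3)) = 33*(1*(-3)) = 33*(-3) = -99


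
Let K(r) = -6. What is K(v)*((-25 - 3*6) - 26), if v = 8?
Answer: 414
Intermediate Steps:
K(v)*((-25 - 3*6) - 26) = -6*((-25 - 3*6) - 26) = -6*((-25 - 18) - 26) = -6*(-43 - 26) = -6*(-69) = 414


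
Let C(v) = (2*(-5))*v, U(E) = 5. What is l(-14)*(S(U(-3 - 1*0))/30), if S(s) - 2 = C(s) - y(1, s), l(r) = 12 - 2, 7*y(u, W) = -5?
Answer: -331/21 ≈ -15.762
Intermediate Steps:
y(u, W) = -5/7 (y(u, W) = (⅐)*(-5) = -5/7)
C(v) = -10*v
l(r) = 10
S(s) = 19/7 - 10*s (S(s) = 2 + (-10*s - 1*(-5/7)) = 2 + (-10*s + 5/7) = 2 + (5/7 - 10*s) = 19/7 - 10*s)
l(-14)*(S(U(-3 - 1*0))/30) = 10*((19/7 - 10*5)/30) = 10*((19/7 - 50)*(1/30)) = 10*(-331/7*1/30) = 10*(-331/210) = -331/21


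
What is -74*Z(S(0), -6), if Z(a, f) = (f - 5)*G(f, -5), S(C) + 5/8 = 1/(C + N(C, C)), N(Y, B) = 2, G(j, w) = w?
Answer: -4070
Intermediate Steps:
S(C) = -5/8 + 1/(2 + C) (S(C) = -5/8 + 1/(C + 2) = -5/8 + 1/(2 + C))
Z(a, f) = 25 - 5*f (Z(a, f) = (f - 5)*(-5) = (-5 + f)*(-5) = 25 - 5*f)
-74*Z(S(0), -6) = -74*(25 - 5*(-6)) = -74*(25 + 30) = -74*55 = -4070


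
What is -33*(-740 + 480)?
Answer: 8580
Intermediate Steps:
-33*(-740 + 480) = -33*(-260) = 8580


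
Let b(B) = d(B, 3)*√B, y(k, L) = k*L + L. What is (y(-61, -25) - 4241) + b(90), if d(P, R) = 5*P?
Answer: -2741 + 1350*√10 ≈ 1528.1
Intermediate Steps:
y(k, L) = L + L*k (y(k, L) = L*k + L = L + L*k)
b(B) = 5*B^(3/2) (b(B) = (5*B)*√B = 5*B^(3/2))
(y(-61, -25) - 4241) + b(90) = (-25*(1 - 61) - 4241) + 5*90^(3/2) = (-25*(-60) - 4241) + 5*(270*√10) = (1500 - 4241) + 1350*√10 = -2741 + 1350*√10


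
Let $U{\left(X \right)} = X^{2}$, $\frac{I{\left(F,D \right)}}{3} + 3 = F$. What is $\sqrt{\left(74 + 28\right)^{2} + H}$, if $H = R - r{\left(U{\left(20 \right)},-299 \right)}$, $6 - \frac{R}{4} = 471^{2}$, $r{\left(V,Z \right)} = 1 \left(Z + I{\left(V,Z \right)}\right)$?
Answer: $2 i \sqrt{219457} \approx 936.92 i$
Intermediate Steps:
$I{\left(F,D \right)} = -9 + 3 F$
$r{\left(V,Z \right)} = -9 + Z + 3 V$ ($r{\left(V,Z \right)} = 1 \left(Z + \left(-9 + 3 V\right)\right) = 1 \left(-9 + Z + 3 V\right) = -9 + Z + 3 V$)
$R = -887340$ ($R = 24 - 4 \cdot 471^{2} = 24 - 887364 = -887340$)
$H = -888232$ ($H = -887340 - \left(-9 - 299 + 3 \cdot 20^{2}\right) = -887340 - \left(-9 - 299 + 3 \cdot 400\right) = -887340 - \left(-9 - 299 + 1200\right) = -887340 - 892 = -888232$)
$\sqrt{\left(74 + 28\right)^{2} + H} = \sqrt{\left(74 + 28\right)^{2} - 888232} = \sqrt{102^{2} - 888232} = \sqrt{10404 - 888232} = \sqrt{-877828} = 2 i \sqrt{219457}$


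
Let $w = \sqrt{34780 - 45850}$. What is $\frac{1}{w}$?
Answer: $- \frac{i \sqrt{1230}}{3690} \approx - 0.0095044 i$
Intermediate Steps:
$w = 3 i \sqrt{1230}$ ($w = \sqrt{-11070} = 3 i \sqrt{1230} \approx 105.21 i$)
$\frac{1}{w} = \frac{1}{3 i \sqrt{1230}} = - \frac{i \sqrt{1230}}{3690}$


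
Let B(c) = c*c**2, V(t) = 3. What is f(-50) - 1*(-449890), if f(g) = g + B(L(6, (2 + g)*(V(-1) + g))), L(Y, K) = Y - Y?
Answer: 449840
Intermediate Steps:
L(Y, K) = 0
B(c) = c**3
f(g) = g (f(g) = g + 0**3 = g + 0 = g)
f(-50) - 1*(-449890) = -50 - 1*(-449890) = -50 + 449890 = 449840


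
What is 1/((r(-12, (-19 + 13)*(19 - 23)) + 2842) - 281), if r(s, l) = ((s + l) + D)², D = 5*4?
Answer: 1/3585 ≈ 0.00027894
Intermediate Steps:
D = 20
r(s, l) = (20 + l + s)² (r(s, l) = ((s + l) + 20)² = ((l + s) + 20)² = (20 + l + s)²)
1/((r(-12, (-19 + 13)*(19 - 23)) + 2842) - 281) = 1/(((20 + (-19 + 13)*(19 - 23) - 12)² + 2842) - 281) = 1/(((20 - 6*(-4) - 12)² + 2842) - 281) = 1/(((20 + 24 - 12)² + 2842) - 281) = 1/((32² + 2842) - 281) = 1/((1024 + 2842) - 281) = 1/(3866 - 281) = 1/3585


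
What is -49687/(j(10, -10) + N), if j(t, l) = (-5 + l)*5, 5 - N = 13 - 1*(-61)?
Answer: 49687/144 ≈ 345.05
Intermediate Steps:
N = -69 (N = 5 - (13 - 1*(-61)) = 5 - (13 + 61) = 5 - 1*74 = 5 - 74 = -69)
j(t, l) = -25 + 5*l
-49687/(j(10, -10) + N) = -49687/((-25 + 5*(-10)) - 69) = -49687/((-25 - 50) - 69) = -49687/(-75 - 69) = -49687/(-144) = -1/144*(-49687) = 49687/144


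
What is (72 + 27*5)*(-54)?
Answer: -11178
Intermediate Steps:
(72 + 27*5)*(-54) = (72 + 135)*(-54) = 207*(-54) = -11178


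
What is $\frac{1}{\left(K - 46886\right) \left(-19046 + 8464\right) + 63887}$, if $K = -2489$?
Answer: $\frac{1}{522550137} \approx 1.9137 \cdot 10^{-9}$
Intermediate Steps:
$\frac{1}{\left(K - 46886\right) \left(-19046 + 8464\right) + 63887} = \frac{1}{\left(-2489 - 46886\right) \left(-19046 + 8464\right) + 63887} = \frac{1}{\left(-49375\right) \left(-10582\right) + 63887} = \frac{1}{522486250 + 63887} = \frac{1}{522550137}$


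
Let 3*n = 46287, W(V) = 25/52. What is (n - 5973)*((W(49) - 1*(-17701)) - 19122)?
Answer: -174621588/13 ≈ -1.3432e+7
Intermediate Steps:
W(V) = 25/52 (W(V) = 25*(1/52) = 25/52)
n = 15429 (n = (1/3)*46287 = 15429)
(n - 5973)*((W(49) - 1*(-17701)) - 19122) = (15429 - 5973)*((25/52 - 1*(-17701)) - 19122) = 9456*((25/52 + 17701) - 19122) = 9456*(920477/52 - 19122) = 9456*(-73867/52) = -174621588/13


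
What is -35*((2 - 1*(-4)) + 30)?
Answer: -1260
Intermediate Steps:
-35*((2 - 1*(-4)) + 30) = -35*((2 + 4) + 30) = -35*(6 + 30) = -35*36 = -1260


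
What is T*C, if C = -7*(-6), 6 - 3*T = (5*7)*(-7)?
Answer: 3514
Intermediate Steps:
T = 251/3 (T = 2 - 5*7*(-7)/3 = 2 - 35*(-7)/3 = 2 - ⅓*(-245) = 2 + 245/3 = 251/3 ≈ 83.667)
C = 42
T*C = (251/3)*42 = 3514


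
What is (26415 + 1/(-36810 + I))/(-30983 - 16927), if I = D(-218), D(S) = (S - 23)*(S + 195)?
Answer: -412958902/749000985 ≈ -0.55135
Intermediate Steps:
D(S) = (-23 + S)*(195 + S)
I = 5543 (I = -4485 + (-218)² + 172*(-218) = -4485 + 47524 - 37496 = 5543)
(26415 + 1/(-36810 + I))/(-30983 - 16927) = (26415 + 1/(-36810 + 5543))/(-30983 - 16927) = (26415 + 1/(-31267))/(-47910) = (26415 - 1/31267)*(-1/47910) = (825917804/31267)*(-1/47910) = -412958902/749000985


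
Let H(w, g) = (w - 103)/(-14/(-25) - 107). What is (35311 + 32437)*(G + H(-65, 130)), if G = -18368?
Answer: -1103683751968/887 ≈ -1.2443e+9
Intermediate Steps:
H(w, g) = 2575/2661 - 25*w/2661 (H(w, g) = (-103 + w)/(-14*(-1/25) - 107) = (-103 + w)/(14/25 - 107) = (-103 + w)/(-2661/25) = (-103 + w)*(-25/2661) = 2575/2661 - 25*w/2661)
(35311 + 32437)*(G + H(-65, 130)) = (35311 + 32437)*(-18368 + (2575/2661 - 25/2661*(-65))) = 67748*(-18368 + (2575/2661 + 1625/2661)) = 67748*(-18368 + 1400/887) = 67748*(-16291016/887) = -1103683751968/887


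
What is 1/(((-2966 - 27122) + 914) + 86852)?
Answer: 1/57678 ≈ 1.7338e-5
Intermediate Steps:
1/(((-2966 - 27122) + 914) + 86852) = 1/((-30088 + 914) + 86852) = 1/(-29174 + 86852) = 1/57678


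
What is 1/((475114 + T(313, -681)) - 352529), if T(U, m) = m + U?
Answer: 1/122217 ≈ 8.1822e-6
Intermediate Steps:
T(U, m) = U + m
1/((475114 + T(313, -681)) - 352529) = 1/((475114 + (313 - 681)) - 352529) = 1/((475114 - 368) - 352529) = 1/(474746 - 352529) = 1/122217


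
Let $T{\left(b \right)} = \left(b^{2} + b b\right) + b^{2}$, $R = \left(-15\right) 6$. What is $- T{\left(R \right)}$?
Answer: $-24300$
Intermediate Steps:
$R = -90$
$T{\left(b \right)} = 3 b^{2}$ ($T{\left(b \right)} = \left(b^{2} + b^{2}\right) + b^{2} = 2 b^{2} + b^{2} = 3 b^{2}$)
$- T{\left(R \right)} = - 3 \left(-90\right)^{2} = - 3 \cdot 8100 = \left(-1\right) 24300 = -24300$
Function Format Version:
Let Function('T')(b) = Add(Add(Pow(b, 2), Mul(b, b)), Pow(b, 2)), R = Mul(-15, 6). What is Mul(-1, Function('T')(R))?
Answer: -24300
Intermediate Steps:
R = -90
Function('T')(b) = Mul(3, Pow(b, 2)) (Function('T')(b) = Add(Add(Pow(b, 2), Pow(b, 2)), Pow(b, 2)) = Add(Mul(2, Pow(b, 2)), Pow(b, 2)) = Mul(3, Pow(b, 2)))
Mul(-1, Function('T')(R)) = Mul(-1, Mul(3, Pow(-90, 2))) = Mul(-1, Mul(3, 8100)) = Mul(-1, 24300) = -24300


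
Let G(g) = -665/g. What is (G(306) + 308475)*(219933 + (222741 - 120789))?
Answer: 3375954379025/34 ≈ 9.9293e+10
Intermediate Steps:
(G(306) + 308475)*(219933 + (222741 - 120789)) = (-665/306 + 308475)*(219933 + (222741 - 120789)) = (-665*1/306 + 308475)*(219933 + 101952) = (-665/306 + 308475)*321885 = (94392685/306)*321885 = 3375954379025/34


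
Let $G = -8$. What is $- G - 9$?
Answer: $-1$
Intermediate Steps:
$- G - 9 = \left(-1\right) \left(-8\right) - 9 = 8 - 9 = -1$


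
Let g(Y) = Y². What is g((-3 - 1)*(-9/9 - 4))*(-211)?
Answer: -84400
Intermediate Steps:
g((-3 - 1)*(-9/9 - 4))*(-211) = ((-3 - 1)*(-9/9 - 4))²*(-211) = (-4*(-9*⅑ - 4))²*(-211) = (-4*(-1 - 4))²*(-211) = (-4*(-5))²*(-211) = 20²*(-211) = 400*(-211) = -84400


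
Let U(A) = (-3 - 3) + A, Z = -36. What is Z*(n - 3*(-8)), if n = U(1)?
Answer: -684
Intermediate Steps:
U(A) = -6 + A
n = -5 (n = -6 + 1 = -5)
Z*(n - 3*(-8)) = -36*(-5 - 3*(-8)) = -36*(-5 + 24) = -36*19 = -684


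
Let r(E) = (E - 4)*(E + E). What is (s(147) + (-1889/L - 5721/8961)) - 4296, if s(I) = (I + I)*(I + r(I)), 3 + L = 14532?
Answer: 18555345214516/1496487 ≈ 1.2399e+7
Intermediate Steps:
r(E) = 2*E*(-4 + E) (r(E) = (-4 + E)*(2*E) = 2*E*(-4 + E))
L = 14529 (L = -3 + 14532 = 14529)
s(I) = 2*I*(I + 2*I*(-4 + I)) (s(I) = (I + I)*(I + 2*I*(-4 + I)) = (2*I)*(I + 2*I*(-4 + I)) = 2*I*(I + 2*I*(-4 + I)))
(s(147) + (-1889/L - 5721/8961)) - 4296 = (147**2*(-14 + 4*147) + (-1889/14529 - 5721/8961)) - 4296 = (21609*(-14 + 588) + (-1889*1/14529 - 5721*1/8961)) - 4296 = (21609*574 + (-1889/14529 - 1907/2987)) - 4296 = (12403566 - 1149974/1496487) - 4296 = 18561774122668/1496487 - 4296 = 18555345214516/1496487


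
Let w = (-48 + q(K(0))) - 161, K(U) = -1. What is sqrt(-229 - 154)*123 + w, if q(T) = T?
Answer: -210 + 123*I*sqrt(383) ≈ -210.0 + 2407.2*I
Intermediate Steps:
w = -210 (w = (-48 - 1) - 161 = -49 - 161 = -210)
sqrt(-229 - 154)*123 + w = sqrt(-229 - 154)*123 - 210 = sqrt(-383)*123 - 210 = (I*sqrt(383))*123 - 210 = 123*I*sqrt(383) - 210 = -210 + 123*I*sqrt(383)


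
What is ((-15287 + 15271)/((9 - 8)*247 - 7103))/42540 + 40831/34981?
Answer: 744283427071/637647310590 ≈ 1.1672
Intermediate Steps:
((-15287 + 15271)/((9 - 8)*247 - 7103))/42540 + 40831/34981 = -16/(1*247 - 7103)*(1/42540) + 40831*(1/34981) = -16/(247 - 7103)*(1/42540) + 40831/34981 = -16/(-6856)*(1/42540) + 40831/34981 = -16*(-1/6856)*(1/42540) + 40831/34981 = (2/857)*(1/42540) + 40831/34981 = 1/18228390 + 40831/34981 = 744283427071/637647310590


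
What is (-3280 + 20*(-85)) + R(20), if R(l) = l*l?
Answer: -4580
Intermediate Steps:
R(l) = l²
(-3280 + 20*(-85)) + R(20) = (-3280 + 20*(-85)) + 20² = (-3280 - 1700) + 400 = -4980 + 400 = -4580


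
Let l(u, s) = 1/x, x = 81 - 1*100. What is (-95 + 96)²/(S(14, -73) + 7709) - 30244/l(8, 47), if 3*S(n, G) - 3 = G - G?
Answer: 4430443561/7710 ≈ 5.7464e+5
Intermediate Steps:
S(n, G) = 1 (S(n, G) = 1 + (G - G)/3 = 1 + (⅓)*0 = 1 + 0 = 1)
x = -19 (x = 81 - 100 = -19)
l(u, s) = -1/19 (l(u, s) = 1/(-19) = -1/19)
(-95 + 96)²/(S(14, -73) + 7709) - 30244/l(8, 47) = (-95 + 96)²/(1 + 7709) - 30244/(-1/19) = 1²/7710 - 30244*(-19) = 1*(1/7710) + 574636 = 1/7710 + 574636 = 4430443561/7710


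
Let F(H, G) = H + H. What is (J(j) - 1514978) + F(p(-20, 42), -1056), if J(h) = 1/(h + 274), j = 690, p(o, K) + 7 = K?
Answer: -1460371311/964 ≈ -1.5149e+6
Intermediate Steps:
p(o, K) = -7 + K
F(H, G) = 2*H
J(h) = 1/(274 + h)
(J(j) - 1514978) + F(p(-20, 42), -1056) = (1/(274 + 690) - 1514978) + 2*(-7 + 42) = (1/964 - 1514978) + 2*35 = (1/964 - 1514978) + 70 = -1460438791/964 + 70 = -1460371311/964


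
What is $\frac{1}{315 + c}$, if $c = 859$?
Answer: $\frac{1}{1174} \approx 0.00085179$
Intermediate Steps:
$\frac{1}{315 + c} = \frac{1}{315 + 859} = \frac{1}{1174}$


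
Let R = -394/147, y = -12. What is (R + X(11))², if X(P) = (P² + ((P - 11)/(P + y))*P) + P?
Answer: 361380100/21609 ≈ 16724.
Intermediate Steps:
X(P) = P + P² + P*(-11 + P)/(-12 + P) (X(P) = (P² + ((P - 11)/(P - 12))*P) + P = (P² + ((-11 + P)/(-12 + P))*P) + P = (P² + P*(-11 + P)/(-12 + P)) + P = P + P² + P*(-11 + P)/(-12 + P))
R = -394/147 (R = -394*1/147 = -394/147 ≈ -2.6803)
(R + X(11))² = (-394/147 + 11*(-23 + 11² - 10*11)/(-12 + 11))² = (-394/147 + 11*(-23 + 121 - 110)/(-1))² = (-394/147 + 11*(-1)*(-12))² = (-394/147 + 132)² = (19010/147)² = 361380100/21609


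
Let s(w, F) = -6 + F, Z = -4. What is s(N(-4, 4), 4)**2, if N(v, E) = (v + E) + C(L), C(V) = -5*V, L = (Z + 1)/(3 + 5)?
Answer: 4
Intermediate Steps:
L = -3/8 (L = (-4 + 1)/(3 + 5) = -3/8 ≈ -0.37500)
N(v, E) = 15/8 + E + v (N(v, E) = (v + E) - 5*(-3/8) = (E + v) + 15/8 = 15/8 + E + v)
s(N(-4, 4), 4)**2 = (-6 + 4)**2 = (-2)**2 = 4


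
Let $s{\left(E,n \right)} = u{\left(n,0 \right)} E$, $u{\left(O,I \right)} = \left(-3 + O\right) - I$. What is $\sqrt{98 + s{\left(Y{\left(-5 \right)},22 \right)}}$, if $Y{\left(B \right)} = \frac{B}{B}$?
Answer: $3 \sqrt{13} \approx 10.817$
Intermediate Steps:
$u{\left(O,I \right)} = -3 + O - I$
$Y{\left(B \right)} = 1$
$s{\left(E,n \right)} = E \left(-3 + n\right)$ ($s{\left(E,n \right)} = \left(-3 + n - 0\right) E = \left(-3 + n + 0\right) E = \left(-3 + n\right) E = E \left(-3 + n\right)$)
$\sqrt{98 + s{\left(Y{\left(-5 \right)},22 \right)}} = \sqrt{98 + 1 \left(-3 + 22\right)} = \sqrt{98 + 1 \cdot 19} = \sqrt{98 + 19} = \sqrt{117} = 3 \sqrt{13}$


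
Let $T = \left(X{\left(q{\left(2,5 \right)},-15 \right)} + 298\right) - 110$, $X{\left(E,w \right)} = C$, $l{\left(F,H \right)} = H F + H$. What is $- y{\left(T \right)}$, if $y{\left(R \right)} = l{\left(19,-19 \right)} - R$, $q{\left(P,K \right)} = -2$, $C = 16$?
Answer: $584$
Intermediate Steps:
$l{\left(F,H \right)} = H + F H$ ($l{\left(F,H \right)} = F H + H = H + F H$)
$X{\left(E,w \right)} = 16$
$T = 204$ ($T = \left(16 + 298\right) - 110 = 314 - 110 = 204$)
$y{\left(R \right)} = -380 - R$ ($y{\left(R \right)} = - 19 \left(1 + 19\right) - R = \left(-19\right) 20 - R = -380 - R$)
$- y{\left(T \right)} = - (-380 - 204) = \left(-1\right) \left(-584\right) = 584$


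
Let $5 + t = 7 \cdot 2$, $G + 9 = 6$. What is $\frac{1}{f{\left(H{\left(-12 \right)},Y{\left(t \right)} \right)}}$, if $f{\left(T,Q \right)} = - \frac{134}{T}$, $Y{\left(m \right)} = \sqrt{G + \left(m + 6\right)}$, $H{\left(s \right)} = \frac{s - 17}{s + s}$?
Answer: $- \frac{29}{3216} \approx -0.0090174$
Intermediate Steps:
$G = -3$ ($G = -9 + 6 = -3$)
$t = 9$ ($t = -5 + 7 \cdot 2 = -5 + 14 = 9$)
$H{\left(s \right)} = \frac{-17 + s}{2 s}$
$Y{\left(m \right)} = \sqrt{3 + m}$ ($Y{\left(m \right)} = \sqrt{-3 + \left(m + 6\right)} = \sqrt{-3 + \left(6 + m\right)} = \sqrt{3 + m}$)
$\frac{1}{f{\left(H{\left(-12 \right)},Y{\left(t \right)} \right)}} = \frac{1}{\left(-134\right) \frac{1}{\frac{1}{2} \frac{1}{-12} \left(-17 - 12\right)}} = \frac{1}{\left(-134\right) \frac{1}{\frac{1}{2} \left(- \frac{1}{12}\right) \left(-29\right)}} = \frac{1}{\left(-134\right) \frac{1}{\frac{29}{24}}} = \frac{1}{\left(-134\right) \frac{24}{29}} = \frac{1}{- \frac{3216}{29}} = - \frac{29}{3216}$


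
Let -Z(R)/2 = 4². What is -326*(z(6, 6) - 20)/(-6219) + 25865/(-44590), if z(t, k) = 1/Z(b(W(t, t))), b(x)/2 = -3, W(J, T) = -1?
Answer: -103322399/63384048 ≈ -1.6301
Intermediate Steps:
b(x) = -6 (b(x) = 2*(-3) = -6)
Z(R) = -32 (Z(R) = -2*4² = -2*16 = -32)
z(t, k) = -1/32 (z(t, k) = 1/(-32) = -1/32)
-326*(z(6, 6) - 20)/(-6219) + 25865/(-44590) = -326*(-1/32 - 20)/(-6219) + 25865/(-44590) = -326*(-641/32)*(-1/6219) + 25865*(-1/44590) = (104483/16)*(-1/6219) - 739/1274 = -104483/99504 - 739/1274 = -103322399/63384048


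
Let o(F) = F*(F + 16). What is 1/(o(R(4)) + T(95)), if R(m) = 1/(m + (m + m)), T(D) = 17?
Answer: 144/2641 ≈ 0.054525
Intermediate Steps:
R(m) = 1/(3*m) (R(m) = 1/(m + 2*m) = 1/(3*m))
o(F) = F*(16 + F)
1/(o(R(4)) + T(95)) = 1/(((⅓)/4)*(16 + (⅓)/4) + 17) = 1/(((⅓)*(¼))*(16 + (⅓)*(¼)) + 17) = 1/((16 + 1/12)/12 + 17) = 1/((1/12)*(193/12) + 17) = 1/(193/144 + 17) = 1/(2641/144) = 144/2641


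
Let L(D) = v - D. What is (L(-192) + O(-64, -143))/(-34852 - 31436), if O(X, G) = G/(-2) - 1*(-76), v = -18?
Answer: -643/132576 ≈ -0.0048500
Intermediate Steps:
O(X, G) = 76 - G/2 (O(X, G) = G*(-½) + 76 = -G/2 + 76 = 76 - G/2)
L(D) = -18 - D
(L(-192) + O(-64, -143))/(-34852 - 31436) = ((-18 - 1*(-192)) + (76 - ½*(-143)))/(-34852 - 31436) = ((-18 + 192) + (76 + 143/2))/(-66288) = (174 + 295/2)*(-1/66288) = (643/2)*(-1/66288) = -643/132576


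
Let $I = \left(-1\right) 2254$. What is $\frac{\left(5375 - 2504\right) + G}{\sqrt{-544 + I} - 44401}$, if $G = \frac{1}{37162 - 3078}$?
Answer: $- \frac{4344867181165}{67194956300316} - \frac{97855165 i \sqrt{2798}}{67194956300316} \approx -0.064661 - 7.7032 \cdot 10^{-5} i$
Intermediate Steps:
$G = \frac{1}{34084} \approx 2.9339 \cdot 10^{-5}$
$I = -2254$
$\frac{\left(5375 - 2504\right) + G}{\sqrt{-544 + I} - 44401} = \frac{\left(5375 - 2504\right) + \frac{1}{34084}}{\sqrt{-544 - 2254} - 44401} = \frac{\left(5375 - 2504\right) + \frac{1}{34084}}{\sqrt{-2798} - 44401} = \frac{2871 + \frac{1}{34084}}{i \sqrt{2798} - 44401} = \frac{97855165}{34084 \left(-44401 + i \sqrt{2798}\right)}$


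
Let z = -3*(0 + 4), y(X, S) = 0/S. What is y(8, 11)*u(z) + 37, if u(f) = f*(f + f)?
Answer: 37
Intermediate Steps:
y(X, S) = 0
z = -12 (z = -3*4 = -12)
u(f) = 2*f² (u(f) = f*(2*f) = 2*f²)
y(8, 11)*u(z) + 37 = 0*(2*(-12)²) + 37 = 0*(2*144) + 37 = 0*288 + 37 = 0 + 37 = 37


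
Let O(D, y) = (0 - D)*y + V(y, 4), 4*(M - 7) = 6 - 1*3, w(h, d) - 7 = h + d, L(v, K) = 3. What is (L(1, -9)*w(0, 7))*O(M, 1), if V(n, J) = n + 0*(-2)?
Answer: -567/2 ≈ -283.50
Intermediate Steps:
V(n, J) = n (V(n, J) = n + 0 = n)
w(h, d) = 7 + d + h (w(h, d) = 7 + (h + d) = 7 + (d + h) = 7 + d + h)
M = 31/4 (M = 7 + (6 - 1*3)/4 = 7 + (6 - 3)/4 = 7 + (¼)*3 = 7 + ¾ = 31/4 ≈ 7.7500)
O(D, y) = y - D*y (O(D, y) = (0 - D)*y + y = (-D)*y + y = -D*y + y = y - D*y)
(L(1, -9)*w(0, 7))*O(M, 1) = (3*(7 + 7 + 0))*(1*(1 - 1*31/4)) = (3*14)*(1*(1 - 31/4)) = 42*(1*(-27/4)) = 42*(-27/4) = -567/2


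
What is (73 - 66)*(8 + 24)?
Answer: 224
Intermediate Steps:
(73 - 66)*(8 + 24) = 7*32 = 224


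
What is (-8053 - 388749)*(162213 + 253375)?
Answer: -164906149576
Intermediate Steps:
(-8053 - 388749)*(162213 + 253375) = -396802*415588 = -164906149576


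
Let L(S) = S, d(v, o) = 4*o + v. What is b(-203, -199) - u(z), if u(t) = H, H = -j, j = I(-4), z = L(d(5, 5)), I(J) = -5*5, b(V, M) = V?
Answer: -228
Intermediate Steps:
d(v, o) = v + 4*o
I(J) = -25
z = 25 (z = 5 + 4*5 = 5 + 20 = 25)
j = -25
H = 25 (H = -1*(-25) = 25)
u(t) = 25
b(-203, -199) - u(z) = -203 - 1*25 = -203 - 25 = -228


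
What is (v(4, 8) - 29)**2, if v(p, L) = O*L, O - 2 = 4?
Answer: 361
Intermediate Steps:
O = 6 (O = 2 + 4 = 6)
v(p, L) = 6*L
(v(4, 8) - 29)**2 = (6*8 - 29)**2 = (48 - 29)**2 = 19**2 = 361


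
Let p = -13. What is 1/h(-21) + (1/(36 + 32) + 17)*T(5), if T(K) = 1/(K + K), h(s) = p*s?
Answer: 316541/185640 ≈ 1.7051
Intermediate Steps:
h(s) = -13*s
T(K) = 1/(2*K)
1/h(-21) + (1/(36 + 32) + 17)*T(5) = 1/(-13*(-21)) + (1/(36 + 32) + 17)*((1/2)/5) = 1/273 + (1/68 + 17)*((1/2)*(1/5)) = 1/273 + (1/68 + 17)*(1/10) = 1/273 + (1157/68)*(1/10) = 1/273 + 1157/680 = 316541/185640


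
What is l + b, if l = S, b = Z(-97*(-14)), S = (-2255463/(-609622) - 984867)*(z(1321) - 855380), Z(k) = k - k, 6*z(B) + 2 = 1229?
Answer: 1026885050938328661/1219244 ≈ 8.4223e+11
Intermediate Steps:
z(B) = 409/2 (z(B) = -⅓ + (⅙)*1229 = -⅓ + 1229/6 = 409/2)
Z(k) = 0
S = 1026885050938328661/1219244 (S = (-2255463/(-609622) - 984867)*(409/2 - 855380) = (-2255463*(-1/609622) - 984867)*(-1710351/2) = (2255463/609622 - 984867)*(-1710351/2) = -600394334811/609622*(-1710351/2) = 1026885050938328661/1219244 ≈ 8.4223e+11)
b = 0
l = 1026885050938328661/1219244 ≈ 8.4223e+11
l + b = 1026885050938328661/1219244 + 0 = 1026885050938328661/1219244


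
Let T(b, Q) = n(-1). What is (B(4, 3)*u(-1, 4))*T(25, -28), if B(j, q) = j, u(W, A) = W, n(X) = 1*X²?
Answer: -4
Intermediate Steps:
n(X) = X²
T(b, Q) = 1 (T(b, Q) = (-1)² = 1)
(B(4, 3)*u(-1, 4))*T(25, -28) = (4*(-1))*1 = -4*1 = -4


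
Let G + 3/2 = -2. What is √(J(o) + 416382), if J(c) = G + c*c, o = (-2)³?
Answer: √1665770/2 ≈ 645.32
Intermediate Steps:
G = -7/2 (G = -3/2 - 2 = -7/2 ≈ -3.5000)
o = -8
J(c) = -7/2 + c² (J(c) = -7/2 + c*c = -7/2 + c²)
√(J(o) + 416382) = √((-7/2 + (-8)²) + 416382) = √((-7/2 + 64) + 416382) = √(121/2 + 416382) = √(832885/2) = √1665770/2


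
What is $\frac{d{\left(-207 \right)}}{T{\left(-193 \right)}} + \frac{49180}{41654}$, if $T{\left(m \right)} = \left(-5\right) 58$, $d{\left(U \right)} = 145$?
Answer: $\frac{28353}{41654} \approx 0.68068$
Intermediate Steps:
$T{\left(m \right)} = -290$
$\frac{d{\left(-207 \right)}}{T{\left(-193 \right)}} + \frac{49180}{41654} = \frac{145}{-290} + \frac{49180}{41654} = 145 \left(- \frac{1}{290}\right) + 49180 \cdot \frac{1}{41654} = - \frac{1}{2} + \frac{24590}{20827} = \frac{28353}{41654}$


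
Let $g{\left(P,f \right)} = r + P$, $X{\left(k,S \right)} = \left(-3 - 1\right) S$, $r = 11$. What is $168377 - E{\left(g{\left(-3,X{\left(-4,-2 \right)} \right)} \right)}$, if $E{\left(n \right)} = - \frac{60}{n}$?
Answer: $\frac{336769}{2} \approx 1.6838 \cdot 10^{5}$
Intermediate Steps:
$X{\left(k,S \right)} = - 4 S$
$g{\left(P,f \right)} = 11 + P$
$168377 - E{\left(g{\left(-3,X{\left(-4,-2 \right)} \right)} \right)} = 168377 - - \frac{60}{11 - 3} = 168377 - - \frac{60}{8} = 168377 - \left(-60\right) \frac{1}{8} = 168377 - - \frac{15}{2} = 168377 + \frac{15}{2} = \frac{336769}{2}$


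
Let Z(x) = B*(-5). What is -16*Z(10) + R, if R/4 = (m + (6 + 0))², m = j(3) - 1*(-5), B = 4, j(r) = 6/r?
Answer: 996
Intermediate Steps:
m = 7 (m = 6/3 - 1*(-5) = 6*(⅓) + 5 = 2 + 5 = 7)
Z(x) = -20 (Z(x) = 4*(-5) = -20)
R = 676 (R = 4*(7 + (6 + 0))² = 4*(7 + 6)² = 4*13² = 4*169 = 676)
-16*Z(10) + R = -16*(-20) + 676 = 320 + 676 = 996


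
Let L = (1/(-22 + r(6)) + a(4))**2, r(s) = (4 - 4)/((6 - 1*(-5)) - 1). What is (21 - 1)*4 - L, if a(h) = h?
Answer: 31151/484 ≈ 64.362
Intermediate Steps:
r(s) = 0 (r(s) = 0/((6 + 5) - 1) = 0/(11 - 1) = 0/10 = 0*(1/10) = 0)
L = 7569/484 (L = (1/(-22 + 0) + 4)**2 = (1/(-22) + 4)**2 = (-1/22 + 4)**2 = (87/22)**2 = 7569/484 ≈ 15.638)
(21 - 1)*4 - L = (21 - 1)*4 - 1*7569/484 = 20*4 - 7569/484 = 80 - 7569/484 = 31151/484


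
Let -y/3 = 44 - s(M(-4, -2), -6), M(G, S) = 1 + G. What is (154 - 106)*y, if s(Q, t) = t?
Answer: -7200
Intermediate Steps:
y = -150 (y = -3*(44 - 1*(-6)) = -3*(44 + 6) = -3*50 = -150)
(154 - 106)*y = (154 - 106)*(-150) = 48*(-150) = -7200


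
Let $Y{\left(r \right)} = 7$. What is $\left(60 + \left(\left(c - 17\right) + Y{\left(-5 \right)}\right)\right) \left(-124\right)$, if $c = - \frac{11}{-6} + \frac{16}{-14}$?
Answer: $- \frac{131998}{21} \approx -6285.6$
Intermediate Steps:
$c = \frac{29}{42}$ ($c = \left(-11\right) \left(- \frac{1}{6}\right) + 16 \left(- \frac{1}{14}\right) = \frac{11}{6} - \frac{8}{7} = \frac{29}{42} \approx 0.69048$)
$\left(60 + \left(\left(c - 17\right) + Y{\left(-5 \right)}\right)\right) \left(-124\right) = \left(60 + \left(\left(\frac{29}{42} - 17\right) + 7\right)\right) \left(-124\right) = \left(60 + \left(- \frac{685}{42} + 7\right)\right) \left(-124\right) = \left(60 - \frac{391}{42}\right) \left(-124\right) = \frac{2129}{42} \left(-124\right) = - \frac{131998}{21}$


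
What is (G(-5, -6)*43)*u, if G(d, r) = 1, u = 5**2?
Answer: 1075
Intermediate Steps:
u = 25
(G(-5, -6)*43)*u = (1*43)*25 = 43*25 = 1075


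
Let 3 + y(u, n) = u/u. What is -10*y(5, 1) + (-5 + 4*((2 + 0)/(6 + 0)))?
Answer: 49/3 ≈ 16.333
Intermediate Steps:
y(u, n) = -2 (y(u, n) = -3 + u/u = -3 + 1 = -2)
-10*y(5, 1) + (-5 + 4*((2 + 0)/(6 + 0))) = -10*(-2) + (-5 + 4*((2 + 0)/(6 + 0))) = 20 + (-5 + 4*(2/6)) = 20 + (-5 + 4*(2*(⅙))) = 20 + (-5 + 4*(⅓)) = 20 + (-5 + 4/3) = 20 - 11/3 = 49/3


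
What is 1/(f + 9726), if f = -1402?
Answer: 1/8324 ≈ 0.00012013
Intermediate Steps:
1/(f + 9726) = 1/(-1402 + 9726) = 1/8324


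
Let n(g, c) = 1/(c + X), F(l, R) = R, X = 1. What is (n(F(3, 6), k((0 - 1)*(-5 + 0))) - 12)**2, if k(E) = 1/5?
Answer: 4489/36 ≈ 124.69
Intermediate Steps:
k(E) = 1/5
n(g, c) = 1/(1 + c) (n(g, c) = 1/(c + 1) = 1/(1 + c))
(n(F(3, 6), k((0 - 1)*(-5 + 0))) - 12)**2 = (1/(1 + 1/5) - 12)**2 = (1/(6/5) - 12)**2 = (5/6 - 12)**2 = (-67/6)**2 = 4489/36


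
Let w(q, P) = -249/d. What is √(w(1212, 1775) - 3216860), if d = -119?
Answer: I*√45553924829/119 ≈ 1793.6*I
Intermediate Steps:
w(q, P) = 249/119 (w(q, P) = -249/(-119) = -249*(-1/119) = 249/119)
√(w(1212, 1775) - 3216860) = √(249/119 - 3216860) = √(-382806091/119) = I*√45553924829/119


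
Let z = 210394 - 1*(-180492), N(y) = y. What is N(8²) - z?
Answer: -390822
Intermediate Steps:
z = 390886 (z = 210394 + 180492 = 390886)
N(8²) - z = 8² - 1*390886 = 64 - 390886 = -390822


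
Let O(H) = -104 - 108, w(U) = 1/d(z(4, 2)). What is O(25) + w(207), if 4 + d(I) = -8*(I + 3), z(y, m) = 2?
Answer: -9329/44 ≈ -212.02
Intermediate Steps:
d(I) = -28 - 8*I (d(I) = -4 - 8*(I + 3) = -4 - 8*(3 + I) = -4 + (-24 - 8*I) = -28 - 8*I)
w(U) = -1/44 (w(U) = 1/(-28 - 8*2) = 1/(-28 - 16) = 1/(-44) = -1/44)
O(H) = -212
O(25) + w(207) = -212 - 1/44 = -9329/44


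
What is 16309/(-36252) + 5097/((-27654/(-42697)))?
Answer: 1314824803397/167085468 ≈ 7869.2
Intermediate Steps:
16309/(-36252) + 5097/((-27654/(-42697))) = 16309*(-1/36252) + 5097/((-27654*(-1/42697))) = -16309/36252 + 5097/(27654/42697) = -16309/36252 + 5097*(42697/27654) = -16309/36252 + 72542203/9218 = 1314824803397/167085468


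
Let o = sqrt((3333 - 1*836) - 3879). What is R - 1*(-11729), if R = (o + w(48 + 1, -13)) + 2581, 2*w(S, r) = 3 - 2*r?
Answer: 28649/2 + I*sqrt(1382) ≈ 14325.0 + 37.175*I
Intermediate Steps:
w(S, r) = 3/2 - r (w(S, r) = (3 - 2*r)/2 = 3/2 - r)
o = I*sqrt(1382) (o = sqrt((3333 - 836) - 3879) = sqrt(2497 - 3879) = sqrt(-1382) = I*sqrt(1382) ≈ 37.175*I)
R = 5191/2 + I*sqrt(1382) (R = (I*sqrt(1382) + (3/2 - 1*(-13))) + 2581 = (I*sqrt(1382) + (3/2 + 13)) + 2581 = (I*sqrt(1382) + 29/2) + 2581 = (29/2 + I*sqrt(1382)) + 2581 = 5191/2 + I*sqrt(1382) ≈ 2595.5 + 37.175*I)
R - 1*(-11729) = (5191/2 + I*sqrt(1382)) - 1*(-11729) = (5191/2 + I*sqrt(1382)) + 11729 = 28649/2 + I*sqrt(1382)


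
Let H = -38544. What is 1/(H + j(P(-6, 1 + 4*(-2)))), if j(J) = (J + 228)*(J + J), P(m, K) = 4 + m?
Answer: -1/39448 ≈ -2.5350e-5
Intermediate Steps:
j(J) = 2*J*(228 + J) (j(J) = (228 + J)*(2*J) = 2*J*(228 + J))
1/(H + j(P(-6, 1 + 4*(-2)))) = 1/(-38544 + 2*(4 - 6)*(228 + (4 - 6))) = 1/(-38544 + 2*(-2)*(228 - 2)) = 1/(-38544 + 2*(-2)*226) = 1/(-38544 - 904) = 1/(-39448) = -1/39448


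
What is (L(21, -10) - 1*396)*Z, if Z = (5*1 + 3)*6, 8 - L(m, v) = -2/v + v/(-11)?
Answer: -1027248/55 ≈ -18677.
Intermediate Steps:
L(m, v) = 8 + 2/v + v/11 (L(m, v) = 8 - (-2/v + v/(-11)) = 8 - (-2/v + v*(-1/11)) = 8 - (-2/v - v/11) = 8 + (2/v + v/11) = 8 + 2/v + v/11)
Z = 48 (Z = (5 + 3)*6 = 8*6 = 48)
(L(21, -10) - 1*396)*Z = ((8 + 2/(-10) + (1/11)*(-10)) - 1*396)*48 = ((8 + 2*(-⅒) - 10/11) - 396)*48 = ((8 - ⅕ - 10/11) - 396)*48 = (379/55 - 396)*48 = -21401/55*48 = -1027248/55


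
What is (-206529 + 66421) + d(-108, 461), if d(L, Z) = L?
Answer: -140216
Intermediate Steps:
(-206529 + 66421) + d(-108, 461) = (-206529 + 66421) - 108 = -140108 - 108 = -140216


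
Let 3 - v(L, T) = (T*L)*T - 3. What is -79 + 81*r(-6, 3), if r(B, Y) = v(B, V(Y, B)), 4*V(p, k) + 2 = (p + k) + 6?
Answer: 3499/8 ≈ 437.38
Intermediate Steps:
V(p, k) = 1 + k/4 + p/4 (V(p, k) = -1/2 + ((p + k) + 6)/4 = -1/2 + ((k + p) + 6)/4 = -1/2 + (6 + k + p)/4 = -1/2 + (3/2 + k/4 + p/4) = 1 + k/4 + p/4)
v(L, T) = 6 - L*T**2 (v(L, T) = 3 - ((T*L)*T - 3) = 3 - ((L*T)*T - 3) = 3 - (L*T**2 - 3) = 3 - (-3 + L*T**2) = 3 + (3 - L*T**2) = 6 - L*T**2)
r(B, Y) = 6 - B*(1 + B/4 + Y/4)**2
-79 + 81*r(-6, 3) = -79 + 81*(6 - 1/16*(-6)*(4 - 6 + 3)**2) = -79 + 81*(6 - 1/16*(-6)*1**2) = -79 + 81*(6 - 1/16*(-6)*1) = -79 + 81*(6 + 3/8) = -79 + 81*(51/8) = -79 + 4131/8 = 3499/8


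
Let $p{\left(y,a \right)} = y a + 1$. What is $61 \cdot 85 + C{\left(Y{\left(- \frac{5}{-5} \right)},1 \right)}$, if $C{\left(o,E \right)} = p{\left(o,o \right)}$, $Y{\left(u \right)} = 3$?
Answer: $5195$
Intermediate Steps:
$p{\left(y,a \right)} = 1 + a y$ ($p{\left(y,a \right)} = a y + 1 = 1 + a y$)
$C{\left(o,E \right)} = 1 + o^{2}$ ($C{\left(o,E \right)} = 1 + o o = 1 + o^{2}$)
$61 \cdot 85 + C{\left(Y{\left(- \frac{5}{-5} \right)},1 \right)} = 61 \cdot 85 + \left(1 + 3^{2}\right) = 5185 + \left(1 + 9\right) = 5185 + 10 = 5195$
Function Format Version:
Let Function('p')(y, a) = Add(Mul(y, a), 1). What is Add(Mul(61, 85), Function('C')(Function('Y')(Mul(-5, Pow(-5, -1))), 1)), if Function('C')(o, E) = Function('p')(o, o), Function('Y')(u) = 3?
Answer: 5195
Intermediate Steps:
Function('p')(y, a) = Add(1, Mul(a, y)) (Function('p')(y, a) = Add(Mul(a, y), 1) = Add(1, Mul(a, y)))
Function('C')(o, E) = Add(1, Pow(o, 2)) (Function('C')(o, E) = Add(1, Mul(o, o)) = Add(1, Pow(o, 2)))
Add(Mul(61, 85), Function('C')(Function('Y')(Mul(-5, Pow(-5, -1))), 1)) = Add(Mul(61, 85), Add(1, Pow(3, 2))) = Add(5185, Add(1, 9)) = Add(5185, 10) = 5195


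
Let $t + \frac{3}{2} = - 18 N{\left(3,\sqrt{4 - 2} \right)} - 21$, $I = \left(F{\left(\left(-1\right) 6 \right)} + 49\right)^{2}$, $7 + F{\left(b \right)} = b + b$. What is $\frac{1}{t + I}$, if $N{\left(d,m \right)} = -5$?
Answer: $\frac{2}{1935} \approx 0.0010336$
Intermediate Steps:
$F{\left(b \right)} = -7 + 2 b$ ($F{\left(b \right)} = -7 + \left(b + b\right) = -7 + 2 b$)
$I = 900$ ($I = \left(\left(-7 + 2 \left(\left(-1\right) 6\right)\right) + 49\right)^{2} = \left(\left(-7 + 2 \left(-6\right)\right) + 49\right)^{2} = \left(\left(-7 - 12\right) + 49\right)^{2} = \left(-19 + 49\right)^{2} = 30^{2} = 900$)
$t = \frac{135}{2}$ ($t = - \frac{3}{2} - -69 = - \frac{3}{2} + \left(90 - 21\right) = - \frac{3}{2} + 69 = \frac{135}{2} \approx 67.5$)
$\frac{1}{t + I} = \frac{1}{\frac{135}{2} + 900} = \frac{1}{\frac{1935}{2}} = \frac{2}{1935}$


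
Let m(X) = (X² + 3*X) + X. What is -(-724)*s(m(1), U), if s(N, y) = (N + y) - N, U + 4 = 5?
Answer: 724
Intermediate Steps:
m(X) = X² + 4*X
U = 1 (U = -4 + 5 = 1)
s(N, y) = y
-(-724)*s(m(1), U) = -(-724) = -724*(-1) = 724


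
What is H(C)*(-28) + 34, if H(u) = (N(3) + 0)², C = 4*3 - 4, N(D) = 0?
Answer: 34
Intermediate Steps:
C = 8 (C = 12 - 4 = 8)
H(u) = 0 (H(u) = (0 + 0)² = 0² = 0)
H(C)*(-28) + 34 = 0*(-28) + 34 = 0 + 34 = 34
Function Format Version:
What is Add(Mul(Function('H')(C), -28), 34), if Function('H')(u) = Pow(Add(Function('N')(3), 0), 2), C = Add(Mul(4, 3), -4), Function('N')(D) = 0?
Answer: 34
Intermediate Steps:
C = 8 (C = Add(12, -4) = 8)
Function('H')(u) = 0 (Function('H')(u) = Pow(Add(0, 0), 2) = Pow(0, 2) = 0)
Add(Mul(Function('H')(C), -28), 34) = Add(Mul(0, -28), 34) = Add(0, 34) = 34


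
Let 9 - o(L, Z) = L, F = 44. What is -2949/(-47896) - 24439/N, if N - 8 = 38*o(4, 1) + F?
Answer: -584908343/5795416 ≈ -100.93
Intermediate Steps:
o(L, Z) = 9 - L
N = 242 (N = 8 + (38*(9 - 1*4) + 44) = 8 + (38*(9 - 4) + 44) = 8 + (38*5 + 44) = 8 + (190 + 44) = 8 + 234 = 242)
-2949/(-47896) - 24439/N = -2949/(-47896) - 24439/242 = -2949*(-1/47896) - 24439*1/242 = 2949/47896 - 24439/242 = -584908343/5795416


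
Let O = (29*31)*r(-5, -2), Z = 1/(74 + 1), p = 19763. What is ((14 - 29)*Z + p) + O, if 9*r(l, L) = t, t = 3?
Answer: 300937/15 ≈ 20062.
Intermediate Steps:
r(l, L) = ⅓ (r(l, L) = (⅑)*3 = ⅓)
Z = 1/75 ≈ 0.013333
O = 899/3 (O = (29*31)*(⅓) = 899*(⅓) = 899/3 ≈ 299.67)
((14 - 29)*Z + p) + O = ((14 - 29)*(1/75) + 19763) + 899/3 = (-15*1/75 + 19763) + 899/3 = (-⅕ + 19763) + 899/3 = 98814/5 + 899/3 = 300937/15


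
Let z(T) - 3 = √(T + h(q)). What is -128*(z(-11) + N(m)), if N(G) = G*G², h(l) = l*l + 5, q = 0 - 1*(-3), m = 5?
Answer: -16384 - 128*√3 ≈ -16606.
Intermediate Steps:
q = 3 (q = 0 + 3 = 3)
h(l) = 5 + l² (h(l) = l² + 5 = 5 + l²)
N(G) = G³
z(T) = 3 + √(14 + T) (z(T) = 3 + √(T + (5 + 3²)) = 3 + √(T + (5 + 9)) = 3 + √(T + 14) = 3 + √(14 + T))
-128*(z(-11) + N(m)) = -128*((3 + √(14 - 11)) + 5³) = -128*((3 + √3) + 125) = -128*(128 + √3) = -16384 - 128*√3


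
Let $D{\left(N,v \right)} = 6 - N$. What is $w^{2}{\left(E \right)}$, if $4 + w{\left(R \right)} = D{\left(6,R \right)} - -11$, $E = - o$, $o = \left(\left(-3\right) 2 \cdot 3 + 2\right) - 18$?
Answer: $49$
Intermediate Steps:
$o = -34$ ($o = \left(\left(-6\right) 3 + 2\right) - 18 = \left(-18 + 2\right) - 18 = -16 - 18 = -34$)
$E = 34$ ($E = \left(-1\right) \left(-34\right) = 34$)
$w{\left(R \right)} = 7$ ($w{\left(R \right)} = -4 + \left(\left(6 - 6\right) - -11\right) = -4 + \left(\left(6 - 6\right) + 11\right) = -4 + \left(0 + 11\right) = -4 + 11 = 7$)
$w^{2}{\left(E \right)} = 7^{2} = 49$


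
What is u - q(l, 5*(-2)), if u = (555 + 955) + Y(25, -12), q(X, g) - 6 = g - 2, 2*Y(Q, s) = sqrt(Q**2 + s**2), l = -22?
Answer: 1516 + sqrt(769)/2 ≈ 1529.9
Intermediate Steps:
Y(Q, s) = sqrt(Q**2 + s**2)/2
q(X, g) = 4 + g (q(X, g) = 6 + (g - 2) = 6 + (-2 + g) = 4 + g)
u = 1510 + sqrt(769)/2 (u = (555 + 955) + sqrt(25**2 + (-12)**2)/2 = 1510 + sqrt(625 + 144)/2 = 1510 + sqrt(769)/2 ≈ 1523.9)
u - q(l, 5*(-2)) = (1510 + sqrt(769)/2) - (4 + 5*(-2)) = (1510 + sqrt(769)/2) - (4 - 10) = (1510 + sqrt(769)/2) - 1*(-6) = (1510 + sqrt(769)/2) + 6 = 1516 + sqrt(769)/2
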